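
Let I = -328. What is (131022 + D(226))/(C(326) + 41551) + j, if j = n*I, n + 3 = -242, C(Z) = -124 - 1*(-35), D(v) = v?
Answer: 1666008784/20731 ≈ 80363.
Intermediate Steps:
C(Z) = -89 (C(Z) = -124 + 35 = -89)
n = -245 (n = -3 - 242 = -245)
j = 80360 (j = -245*(-328) = 80360)
(131022 + D(226))/(C(326) + 41551) + j = (131022 + 226)/(-89 + 41551) + 80360 = 131248/41462 + 80360 = 131248*(1/41462) + 80360 = 65624/20731 + 80360 = 1666008784/20731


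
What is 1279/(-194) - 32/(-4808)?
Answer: -767903/116594 ≈ -6.5861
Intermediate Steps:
1279/(-194) - 32/(-4808) = 1279*(-1/194) - 32*(-1/4808) = -1279/194 + 4/601 = -767903/116594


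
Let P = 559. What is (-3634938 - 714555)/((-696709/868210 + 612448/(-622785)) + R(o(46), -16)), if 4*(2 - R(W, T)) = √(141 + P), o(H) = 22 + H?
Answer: 5445980996724556121526190155/255551540823261286740727 + 63582045538111189897584254625*√7/255551540823261286740727 ≈ 6.7958e+5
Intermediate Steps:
R(W, T) = 2 - 5*√7/2 (R(W, T) = 2 - √(141 + 559)/4 = 2 - 5*√7/2)
(-3634938 - 714555)/((-696709/868210 + 612448/(-622785)) + R(o(46), -16)) = (-3634938 - 714555)/((-696709/868210 + 612448/(-622785)) + (2 - 5*√7/2)) = -4349493/((-696709*1/868210 + 612448*(-1/622785)) + (2 - 5*√7/2)) = -4349493/((-696709/868210 - 612448/622785) + (2 - 5*√7/2)) = -4349493/(-193126678529/108141632970 + (2 - 5*√7/2)) = -4349493/(23156587411/108141632970 - 5*√7/2)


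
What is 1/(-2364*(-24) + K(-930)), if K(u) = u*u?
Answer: 1/921636 ≈ 1.0850e-6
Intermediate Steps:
K(u) = u²
1/(-2364*(-24) + K(-930)) = 1/(-2364*(-24) + (-930)²) = 1/(56736 + 864900) = 1/921636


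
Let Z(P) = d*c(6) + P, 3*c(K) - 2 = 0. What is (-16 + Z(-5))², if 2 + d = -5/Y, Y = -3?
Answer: 36481/81 ≈ 450.38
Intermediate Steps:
c(K) = ⅔ (c(K) = ⅔ + (⅓)*0 = ⅔ + 0 = ⅔)
d = -⅓ (d = -2 - 5/(-3) = -2 - 5*(-⅓) = -2 + 5/3 = -⅓ ≈ -0.33333)
Z(P) = -2/9 + P (Z(P) = -⅓*⅔ + P = -2/9 + P)
(-16 + Z(-5))² = (-16 + (-2/9 - 5))² = (-16 - 47/9)² = (-191/9)² = 36481/81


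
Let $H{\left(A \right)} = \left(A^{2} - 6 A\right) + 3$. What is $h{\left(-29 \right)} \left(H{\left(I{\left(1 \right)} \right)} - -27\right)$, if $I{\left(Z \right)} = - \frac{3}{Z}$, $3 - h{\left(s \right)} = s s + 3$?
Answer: $-47937$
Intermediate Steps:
$h{\left(s \right)} = - s^{2}$ ($h{\left(s \right)} = 3 - \left(s s + 3\right) = 3 - \left(s^{2} + 3\right) = 3 - \left(3 + s^{2}\right) = - s^{2}$)
$H{\left(A \right)} = 3 + A^{2} - 6 A$
$h{\left(-29 \right)} \left(H{\left(I{\left(1 \right)} \right)} - -27\right) = - \left(-29\right)^{2} \left(\left(3 + \left(- \frac{3}{1}\right)^{2} - 6 \left(- \frac{3}{1}\right)\right) - -27\right) = \left(-1\right) 841 \left(\left(3 + \left(\left(-3\right) 1\right)^{2} - 6 \left(\left(-3\right) 1\right)\right) + 27\right) = - 841 \left(\left(3 + \left(-3\right)^{2} - -18\right) + 27\right) = - 841 \left(\left(3 + 9 + 18\right) + 27\right) = - 841 \left(30 + 27\right) = \left(-841\right) 57 = -47937$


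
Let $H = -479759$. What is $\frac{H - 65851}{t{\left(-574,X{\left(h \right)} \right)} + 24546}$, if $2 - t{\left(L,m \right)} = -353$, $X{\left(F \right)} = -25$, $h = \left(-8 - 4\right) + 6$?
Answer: $- \frac{545610}{24901} \approx -21.911$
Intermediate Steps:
$h = -6$ ($h = -12 + 6 = -6$)
$t{\left(L,m \right)} = 355$ ($t{\left(L,m \right)} = 2 - -353 = 2 + 353 = 355$)
$\frac{H - 65851}{t{\left(-574,X{\left(h \right)} \right)} + 24546} = \frac{-479759 - 65851}{355 + 24546} = - \frac{545610}{24901}$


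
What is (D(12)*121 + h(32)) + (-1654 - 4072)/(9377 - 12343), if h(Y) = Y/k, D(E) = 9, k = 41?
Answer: 66379306/60803 ≈ 1091.7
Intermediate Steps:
h(Y) = Y/41
(D(12)*121 + h(32)) + (-1654 - 4072)/(9377 - 12343) = (9*121 + (1/41)*32) + (-1654 - 4072)/(9377 - 12343) = (1089 + 32/41) - 5726/(-2966) = 44681/41 - 5726*(-1/2966) = 44681/41 + 2863/1483 = 66379306/60803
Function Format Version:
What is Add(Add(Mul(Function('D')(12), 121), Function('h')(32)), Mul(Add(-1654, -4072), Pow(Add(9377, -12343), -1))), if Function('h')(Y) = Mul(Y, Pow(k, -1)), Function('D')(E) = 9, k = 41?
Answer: Rational(66379306, 60803) ≈ 1091.7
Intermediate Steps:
Function('h')(Y) = Mul(Rational(1, 41), Y) (Function('h')(Y) = Mul(Y, Pow(41, -1)) = Mul(Y, Rational(1, 41)) = Mul(Rational(1, 41), Y))
Add(Add(Mul(Function('D')(12), 121), Function('h')(32)), Mul(Add(-1654, -4072), Pow(Add(9377, -12343), -1))) = Add(Add(Mul(9, 121), Mul(Rational(1, 41), 32)), Mul(Add(-1654, -4072), Pow(Add(9377, -12343), -1))) = Add(Add(1089, Rational(32, 41)), Mul(-5726, Pow(-2966, -1))) = Add(Rational(44681, 41), Mul(-5726, Rational(-1, 2966))) = Add(Rational(44681, 41), Rational(2863, 1483)) = Rational(66379306, 60803)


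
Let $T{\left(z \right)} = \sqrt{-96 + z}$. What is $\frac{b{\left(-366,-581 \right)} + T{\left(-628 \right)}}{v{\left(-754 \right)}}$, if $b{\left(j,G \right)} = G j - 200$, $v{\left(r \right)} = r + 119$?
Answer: $- \frac{212446}{635} - \frac{2 i \sqrt{181}}{635} \approx -334.56 - 0.042374 i$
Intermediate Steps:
$v{\left(r \right)} = 119 + r$
$b{\left(j,G \right)} = -200 + G j$
$\frac{b{\left(-366,-581 \right)} + T{\left(-628 \right)}}{v{\left(-754 \right)}} = \frac{\left(-200 - -212646\right) + \sqrt{-96 - 628}}{119 - 754} = \frac{\left(-200 + 212646\right) + \sqrt{-724}}{-635} = \left(212446 + 2 i \sqrt{181}\right) \left(- \frac{1}{635}\right) = - \frac{212446}{635} - \frac{2 i \sqrt{181}}{635}$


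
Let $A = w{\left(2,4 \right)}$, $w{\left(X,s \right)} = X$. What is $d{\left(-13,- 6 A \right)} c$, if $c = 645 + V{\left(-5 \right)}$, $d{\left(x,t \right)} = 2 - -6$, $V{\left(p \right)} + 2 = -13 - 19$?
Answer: $4888$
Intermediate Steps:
$V{\left(p \right)} = -34$ ($V{\left(p \right)} = -2 - 32 = -34$)
$A = 2$
$d{\left(x,t \right)} = 8$ ($d{\left(x,t \right)} = 2 + 6 = 8$)
$c = 611$ ($c = 645 - 34 = 611$)
$d{\left(-13,- 6 A \right)} c = 8 \cdot 611 = 4888$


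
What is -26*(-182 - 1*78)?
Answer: 6760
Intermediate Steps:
-26*(-182 - 1*78) = -26*(-182 - 78) = -26*(-260) = 6760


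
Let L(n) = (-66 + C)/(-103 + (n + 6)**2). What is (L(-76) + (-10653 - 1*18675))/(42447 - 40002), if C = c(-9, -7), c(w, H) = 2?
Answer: -28137296/2345733 ≈ -11.995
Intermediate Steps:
C = 2
L(n) = -64/(-103 + (6 + n)**2) (L(n) = (-66 + 2)/(-103 + (n + 6)**2) = -64/(-103 + (6 + n)**2))
(L(-76) + (-10653 - 1*18675))/(42447 - 40002) = (-64/(-103 + (6 - 76)**2) + (-10653 - 1*18675))/(42447 - 40002) = (-64/(-103 + (-70)**2) + (-10653 - 18675))/2445 = (-64/(-103 + 4900) - 29328)*(1/2445) = (-64/4797 - 29328)*(1/2445) = -140686480/4797*1/2445 = -28137296/2345733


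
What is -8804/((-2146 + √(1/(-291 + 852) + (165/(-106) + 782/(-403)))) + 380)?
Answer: 372601420091472/74740441314677 + 8804*I*√2007372697180422/74740441314677 ≈ 4.9853 + 0.0052776*I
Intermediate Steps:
-8804/((-2146 + √(1/(-291 + 852) + (165/(-106) + 782/(-403)))) + 380) = -8804/((-2146 + √(1/561 + (165*(-1/106) + 782*(-1/403)))) + 380) = -8804/((-2146 + √(1/561 + (-165/106 - 782/403))) + 380) = -8804/((-2146 + √(1/561 - 149387/42718)) + 380) = -8804/((-2146 + √(-83763389/23964798)) + 380) = -8804/((-2146 + I*√2007372697180422/23964798) + 380) = -8804/(-1766 + I*√2007372697180422/23964798)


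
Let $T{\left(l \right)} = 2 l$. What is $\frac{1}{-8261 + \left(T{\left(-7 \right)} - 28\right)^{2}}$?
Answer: $- \frac{1}{6497} \approx -0.00015392$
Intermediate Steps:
$\frac{1}{-8261 + \left(T{\left(-7 \right)} - 28\right)^{2}} = \frac{1}{-8261 + \left(2 \left(-7\right) - 28\right)^{2}} = \frac{1}{-8261 + \left(-14 - 28\right)^{2}} = \frac{1}{-8261 + \left(-42\right)^{2}} = \frac{1}{-8261 + 1764} = \frac{1}{-6497} = - \frac{1}{6497}$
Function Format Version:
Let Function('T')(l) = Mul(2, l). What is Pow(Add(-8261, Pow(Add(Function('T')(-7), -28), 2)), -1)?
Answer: Rational(-1, 6497) ≈ -0.00015392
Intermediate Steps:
Pow(Add(-8261, Pow(Add(Function('T')(-7), -28), 2)), -1) = Pow(Add(-8261, Pow(Add(Mul(2, -7), -28), 2)), -1) = Pow(Add(-8261, Pow(Add(-14, -28), 2)), -1) = Pow(Add(-8261, Pow(-42, 2)), -1) = Pow(Add(-8261, 1764), -1) = Pow(-6497, -1) = Rational(-1, 6497)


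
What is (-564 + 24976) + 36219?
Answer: 60631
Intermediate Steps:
(-564 + 24976) + 36219 = 24412 + 36219 = 60631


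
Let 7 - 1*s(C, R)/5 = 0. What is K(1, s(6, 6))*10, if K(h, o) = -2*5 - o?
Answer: -450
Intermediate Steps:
s(C, R) = 35 (s(C, R) = 35 - 5*0 = 35 + 0 = 35)
K(h, o) = -10 - o
K(1, s(6, 6))*10 = (-10 - 1*35)*10 = (-10 - 35)*10 = -45*10 = -450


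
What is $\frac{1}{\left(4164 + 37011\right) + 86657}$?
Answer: $\frac{1}{127832} \approx 7.8228 \cdot 10^{-6}$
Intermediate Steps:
$\frac{1}{\left(4164 + 37011\right) + 86657} = \frac{1}{41175 + 86657} = \frac{1}{127832}$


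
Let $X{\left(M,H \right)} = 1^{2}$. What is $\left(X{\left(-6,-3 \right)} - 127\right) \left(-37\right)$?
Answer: $4662$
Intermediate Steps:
$X{\left(M,H \right)} = 1$
$\left(X{\left(-6,-3 \right)} - 127\right) \left(-37\right) = \left(1 - 127\right) \left(-37\right) = \left(-126\right) \left(-37\right) = 4662$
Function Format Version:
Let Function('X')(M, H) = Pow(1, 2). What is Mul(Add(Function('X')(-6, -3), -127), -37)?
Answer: 4662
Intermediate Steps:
Function('X')(M, H) = 1
Mul(Add(Function('X')(-6, -3), -127), -37) = Mul(Add(1, -127), -37) = Mul(-126, -37) = 4662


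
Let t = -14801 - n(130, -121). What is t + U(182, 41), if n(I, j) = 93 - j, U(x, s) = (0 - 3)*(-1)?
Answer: -15012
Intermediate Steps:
U(x, s) = 3 (U(x, s) = -3*(-1) = 3)
t = -15015 (t = -14801 - (93 - 1*(-121)) = -14801 - (93 + 121) = -14801 - 1*214 = -14801 - 214 = -15015)
t + U(182, 41) = -15015 + 3 = -15012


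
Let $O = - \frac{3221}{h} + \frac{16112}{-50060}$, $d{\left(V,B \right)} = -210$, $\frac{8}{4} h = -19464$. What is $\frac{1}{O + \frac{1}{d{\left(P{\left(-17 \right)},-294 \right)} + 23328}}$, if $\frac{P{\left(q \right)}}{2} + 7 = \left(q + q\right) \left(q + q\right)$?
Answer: $\frac{469279910940}{4298358437} \approx 109.18$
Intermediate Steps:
$h = -9732$ ($h = \frac{1}{2} \left(-19464\right) = -9732$)
$P{\left(q \right)} = -14 + 8 q^{2}$ ($P{\left(q \right)} = -14 + 2 \left(q + q\right) \left(q + q\right) = -14 + 2 \cdot 2 q 2 q = -14 + 2 \cdot 4 q^{2} = -14 + 8 q^{2}$)
$O = \frac{1110319}{121795980}$ ($O = - \frac{3221}{-9732} + \frac{16112}{-50060} = \left(-3221\right) \left(- \frac{1}{9732}\right) + 16112 \left(- \frac{1}{50060}\right) = \frac{3221}{9732} - \frac{4028}{12515} = \frac{1110319}{121795980} \approx 0.0091162$)
$\frac{1}{O + \frac{1}{d{\left(P{\left(-17 \right)},-294 \right)} + 23328}} = \frac{1}{\frac{1110319}{121795980} + \frac{1}{-210 + 23328}} = \frac{1}{\frac{1110319}{121795980} + \frac{1}{23118}} = \frac{1}{\frac{4298358437}{469279910940}} = \frac{469279910940}{4298358437}$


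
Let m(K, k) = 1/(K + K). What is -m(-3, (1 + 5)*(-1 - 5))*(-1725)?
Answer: -575/2 ≈ -287.50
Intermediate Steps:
m(K, k) = 1/(2*K)
-m(-3, (1 + 5)*(-1 - 5))*(-1725) = -(1/2)/(-3)*(-1725) = -(1/2)*(-1/3)*(-1725) = -(-1)*(-1725)/6 = -1*575/2 = -575/2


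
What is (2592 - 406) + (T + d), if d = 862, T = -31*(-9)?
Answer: 3327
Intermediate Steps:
T = 279
(2592 - 406) + (T + d) = (2592 - 406) + (279 + 862) = 2186 + 1141 = 3327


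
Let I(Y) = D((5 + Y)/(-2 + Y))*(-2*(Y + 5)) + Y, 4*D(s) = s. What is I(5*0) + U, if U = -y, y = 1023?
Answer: -4067/4 ≈ -1016.8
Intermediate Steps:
D(s) = s/4
I(Y) = Y + (-10 - 2*Y)*(5 + Y)/(4*(-2 + Y)) (I(Y) = (((5 + Y)/(-2 + Y))/4)*(-2*(Y + 5)) + Y = (((5 + Y)/(-2 + Y))/4)*(-2*(5 + Y)) + Y = ((5 + Y)/(4*(-2 + Y)))*(-10 - 2*Y) + Y = (-10 - 2*Y)*(5 + Y)/(4*(-2 + Y)) + Y = Y + (-10 - 2*Y)*(5 + Y)/(4*(-2 + Y)))
U = -1023 (U = -1*1023 = -1023)
I(5*0) + U = (-25 + (5*0)**2 - 70*0)/(2*(-2 + 5*0)) - 1023 = (-25 + 0**2 - 14*0)/(2*(-2 + 0)) - 1023 = (1/2)*(-25 + 0 + 0)/(-2) - 1023 = (1/2)*(-1/2)*(-25) - 1023 = 25/4 - 1023 = -4067/4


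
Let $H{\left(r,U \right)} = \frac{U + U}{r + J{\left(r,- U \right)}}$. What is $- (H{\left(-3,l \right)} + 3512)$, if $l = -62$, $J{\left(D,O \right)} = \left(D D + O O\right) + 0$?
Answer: $- \frac{6760538}{1925} \approx -3512.0$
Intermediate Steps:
$J{\left(D,O \right)} = D^{2} + O^{2}$ ($J{\left(D,O \right)} = \left(D^{2} + O^{2}\right) + 0 = D^{2} + O^{2}$)
$H{\left(r,U \right)} = \frac{2 U}{r + U^{2} + r^{2}}$ ($H{\left(r,U \right)} = \frac{U + U}{r + \left(r^{2} + \left(- U\right)^{2}\right)} = \frac{2 U}{r + \left(r^{2} + U^{2}\right)} = \frac{2 U}{r + \left(U^{2} + r^{2}\right)} = \frac{2 U}{r + U^{2} + r^{2}}$)
$- (H{\left(-3,l \right)} + 3512) = - (2 \left(-62\right) \frac{1}{-3 + \left(-62\right)^{2} + \left(-3\right)^{2}} + 3512) = - (2 \left(-62\right) \frac{1}{-3 + 3844 + 9} + 3512) = - (2 \left(-62\right) \frac{1}{3850} + 3512) = - (- \frac{62}{1925} + 3512) = \left(-1\right) \frac{6760538}{1925} = - \frac{6760538}{1925}$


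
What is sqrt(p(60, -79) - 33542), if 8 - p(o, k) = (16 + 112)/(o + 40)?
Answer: I*sqrt(838382)/5 ≈ 183.13*I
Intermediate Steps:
p(o, k) = 8 - 128/(40 + o) (p(o, k) = 8 - (16 + 112)/(o + 40) = 8 - 128/(40 + o))
sqrt(p(60, -79) - 33542) = sqrt(8*(24 + 60)/(40 + 60) - 33542) = sqrt(8*84/100 - 33542) = sqrt(8*(1/100)*84 - 33542) = sqrt(168/25 - 33542) = sqrt(-838382/25) = I*sqrt(838382)/5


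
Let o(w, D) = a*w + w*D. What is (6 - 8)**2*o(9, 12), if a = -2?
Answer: 360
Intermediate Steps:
o(w, D) = -2*w + D*w (o(w, D) = -2*w + w*D = -2*w + D*w)
(6 - 8)**2*o(9, 12) = (6 - 8)**2*(9*(-2 + 12)) = (-2)**2*(9*10) = 4*90 = 360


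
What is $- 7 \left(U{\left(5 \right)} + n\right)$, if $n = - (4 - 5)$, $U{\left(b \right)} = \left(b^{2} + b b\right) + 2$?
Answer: $-371$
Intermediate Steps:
$U{\left(b \right)} = 2 + 2 b^{2}$ ($U{\left(b \right)} = \left(b^{2} + b^{2}\right) + 2 = 2 b^{2} + 2 = 2 + 2 b^{2}$)
$n = 1$ ($n = \left(-1\right) \left(-1\right) = 1$)
$- 7 \left(U{\left(5 \right)} + n\right) = - 7 \left(\left(2 + 2 \cdot 5^{2}\right) + 1\right) = - 7 \left(\left(2 + 2 \cdot 25\right) + 1\right) = - 7 \left(\left(2 + 50\right) + 1\right) = - 7 \left(52 + 1\right) = \left(-7\right) 53 = -371$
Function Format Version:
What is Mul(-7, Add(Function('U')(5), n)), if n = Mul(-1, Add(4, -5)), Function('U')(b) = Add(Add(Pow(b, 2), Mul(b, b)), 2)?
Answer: -371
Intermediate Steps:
Function('U')(b) = Add(2, Mul(2, Pow(b, 2))) (Function('U')(b) = Add(Add(Pow(b, 2), Pow(b, 2)), 2) = Add(Mul(2, Pow(b, 2)), 2) = Add(2, Mul(2, Pow(b, 2))))
n = 1 (n = Mul(-1, -1) = 1)
Mul(-7, Add(Function('U')(5), n)) = Mul(-7, Add(Add(2, Mul(2, Pow(5, 2))), 1)) = Mul(-7, Add(Add(2, Mul(2, 25)), 1)) = Mul(-7, Add(Add(2, 50), 1)) = Mul(-7, Add(52, 1)) = Mul(-7, 53) = -371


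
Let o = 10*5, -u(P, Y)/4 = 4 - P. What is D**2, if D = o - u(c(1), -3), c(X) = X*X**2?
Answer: 3844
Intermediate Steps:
c(X) = X**3
u(P, Y) = -16 + 4*P (u(P, Y) = -4*(4 - P) = -16 + 4*P)
o = 50
D = 62 (D = 50 - (-16 + 4*1**3) = 50 - (-16 + 4*1) = 50 - (-16 + 4) = 50 - 1*(-12) = 50 + 12 = 62)
D**2 = 62**2 = 3844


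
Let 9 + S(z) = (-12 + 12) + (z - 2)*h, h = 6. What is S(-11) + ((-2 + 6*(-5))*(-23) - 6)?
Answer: 643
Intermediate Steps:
S(z) = -21 + 6*z (S(z) = -9 + ((-12 + 12) + (z - 2)*6) = -9 + (0 + (-2 + z)*6) = -9 + (0 + (-12 + 6*z)) = -9 + (-12 + 6*z) = -21 + 6*z)
S(-11) + ((-2 + 6*(-5))*(-23) - 6) = (-21 + 6*(-11)) + ((-2 + 6*(-5))*(-23) - 6) = (-21 - 66) + ((-2 - 30)*(-23) - 6) = -87 + (-32*(-23) - 6) = -87 + (736 - 6) = -87 + 730 = 643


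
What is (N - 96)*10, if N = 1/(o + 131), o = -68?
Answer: -60470/63 ≈ -959.84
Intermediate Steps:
N = 1/63 (N = 1/(-68 + 131) = 1/63 ≈ 0.015873)
(N - 96)*10 = (1/63 - 96)*10 = -6047/63*10 = -60470/63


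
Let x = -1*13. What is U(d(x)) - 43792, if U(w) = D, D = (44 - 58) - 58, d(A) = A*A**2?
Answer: -43864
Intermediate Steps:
x = -13
d(A) = A**3
D = -72 (D = -14 - 58 = -72)
U(w) = -72
U(d(x)) - 43792 = -72 - 43792 = -43864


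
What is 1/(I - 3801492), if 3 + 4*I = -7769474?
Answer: -4/22975445 ≈ -1.7410e-7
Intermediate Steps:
I = -7769477/4 (I = -3/4 + (1/4)*(-7769474) = -3/4 - 3884737/2 = -7769477/4 ≈ -1.9424e+6)
1/(I - 3801492) = 1/(-7769477/4 - 3801492) = 1/(-22975445/4) = -4/22975445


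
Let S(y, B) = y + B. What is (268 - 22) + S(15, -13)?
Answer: 248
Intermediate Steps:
S(y, B) = B + y
(268 - 22) + S(15, -13) = (268 - 22) + (-13 + 15) = 246 + 2 = 248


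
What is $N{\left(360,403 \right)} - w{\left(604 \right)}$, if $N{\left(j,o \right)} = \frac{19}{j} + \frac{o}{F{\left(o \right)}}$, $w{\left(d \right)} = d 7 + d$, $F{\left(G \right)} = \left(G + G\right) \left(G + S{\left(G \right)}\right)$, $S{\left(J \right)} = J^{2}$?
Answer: $- \frac{35401454579}{7326540} \approx -4831.9$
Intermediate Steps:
$F{\left(G \right)} = 2 G \left(G + G^{2}\right)$ ($F{\left(G \right)} = \left(G + G\right) \left(G + G^{2}\right) = 2 G \left(G + G^{2}\right)$)
$w{\left(d \right)} = 8 d$ ($w{\left(d \right)} = 7 d + d = 8 d$)
$N{\left(j,o \right)} = \frac{19}{j} + \frac{1}{2 o \left(1 + o\right)}$ ($N{\left(j,o \right)} = \frac{19}{j} + \frac{o}{2 o^{2} \left(1 + o\right)} = \frac{19}{j} + o \frac{1}{2 o^{2} \left(1 + o\right)} = \frac{19}{j} + \frac{1}{2 o \left(1 + o\right)}$)
$N{\left(360,403 \right)} - w{\left(604 \right)} = \frac{360 + 38 \cdot 403 + 38 \cdot 403^{2}}{2 \cdot 360 \cdot 403 \left(1 + 403\right)} - 8 \cdot 604 = \frac{1}{2} \cdot \frac{1}{360} \cdot \frac{1}{403} \cdot \frac{1}{404} \left(360 + 15314 + 38 \cdot 162409\right) - 4832 = \frac{1}{2} \cdot \frac{1}{360} \cdot \frac{1}{403} \cdot \frac{1}{404} \left(360 + 15314 + 6171542\right) - 4832 = \frac{1}{2} \cdot \frac{1}{360} \cdot \frac{1}{403} \cdot \frac{1}{404} \cdot 6187216 - 4832 = \frac{386701}{7326540} - 4832 = - \frac{35401454579}{7326540}$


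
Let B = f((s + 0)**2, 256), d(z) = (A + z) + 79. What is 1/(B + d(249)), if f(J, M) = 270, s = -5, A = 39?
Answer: 1/637 ≈ 0.0015699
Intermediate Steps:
d(z) = 118 + z (d(z) = (39 + z) + 79 = 118 + z)
B = 270
1/(B + d(249)) = 1/(270 + (118 + 249)) = 1/(270 + 367) = 1/637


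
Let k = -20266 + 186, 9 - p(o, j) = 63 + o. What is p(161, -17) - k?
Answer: 19865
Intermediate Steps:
p(o, j) = -54 - o (p(o, j) = 9 - (63 + o) = 9 + (-63 - o) = -54 - o)
k = -20080
p(161, -17) - k = (-54 - 1*161) - 1*(-20080) = (-54 - 161) + 20080 = -215 + 20080 = 19865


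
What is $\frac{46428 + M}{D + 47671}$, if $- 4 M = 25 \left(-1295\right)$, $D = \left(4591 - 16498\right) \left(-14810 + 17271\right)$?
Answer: $- \frac{218087}{117021824} \approx -0.0018636$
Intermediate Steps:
$D = -29303127$ ($D = \left(-11907\right) 2461 = -29303127$)
$M = \frac{32375}{4}$ ($M = - \frac{25 \left(-1295\right)}{4} = \left(- \frac{1}{4}\right) \left(-32375\right) = \frac{32375}{4} \approx 8093.8$)
$\frac{46428 + M}{D + 47671} = \frac{46428 + \frac{32375}{4}}{-29303127 + 47671} = \frac{218087}{4 \left(-29255456\right)} = \frac{218087}{4} \left(- \frac{1}{29255456}\right) = - \frac{218087}{117021824}$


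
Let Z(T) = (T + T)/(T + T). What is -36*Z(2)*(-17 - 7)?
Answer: 864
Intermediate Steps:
Z(T) = 1 (Z(T) = (2*T)/((2*T)) = (2*T)*(1/(2*T)) = 1)
-36*Z(2)*(-17 - 7) = -36*1*(-17 - 7) = -36*(-24) = -1*(-864) = 864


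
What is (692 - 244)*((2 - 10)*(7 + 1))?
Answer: -28672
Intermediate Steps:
(692 - 244)*((2 - 10)*(7 + 1)) = 448*(-8*8) = 448*(-64) = -28672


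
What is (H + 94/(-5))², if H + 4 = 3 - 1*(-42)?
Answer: 12321/25 ≈ 492.84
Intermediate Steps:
H = 41 (H = -4 + (3 - 1*(-42)) = -4 + (3 + 42) = -4 + 45 = 41)
(H + 94/(-5))² = (41 + 94/(-5))² = (41 + 94*(-⅕))² = (41 - 94/5)² = (111/5)² = 12321/25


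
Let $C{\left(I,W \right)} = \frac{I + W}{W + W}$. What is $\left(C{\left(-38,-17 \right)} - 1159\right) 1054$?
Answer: $-1219881$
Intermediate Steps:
$C{\left(I,W \right)} = \frac{I + W}{2 W}$
$\left(C{\left(-38,-17 \right)} - 1159\right) 1054 = \left(\frac{-38 - 17}{2 \left(-17\right)} - 1159\right) 1054 = \left(\frac{1}{2} \left(- \frac{1}{17}\right) \left(-55\right) - 1159\right) 1054 = \left(\frac{55}{34} - 1159\right) 1054 = \left(- \frac{39351}{34}\right) 1054 = -1219881$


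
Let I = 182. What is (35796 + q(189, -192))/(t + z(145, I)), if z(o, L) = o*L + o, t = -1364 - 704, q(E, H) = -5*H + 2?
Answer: 36758/24467 ≈ 1.5023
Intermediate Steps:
q(E, H) = 2 - 5*H
t = -2068
z(o, L) = o + L*o (z(o, L) = L*o + o = o + L*o)
(35796 + q(189, -192))/(t + z(145, I)) = (35796 + (2 - 5*(-192)))/(-2068 + 145*(1 + 182)) = (35796 + (2 + 960))/(-2068 + 145*183) = (35796 + 962)/(-2068 + 26535) = 36758/24467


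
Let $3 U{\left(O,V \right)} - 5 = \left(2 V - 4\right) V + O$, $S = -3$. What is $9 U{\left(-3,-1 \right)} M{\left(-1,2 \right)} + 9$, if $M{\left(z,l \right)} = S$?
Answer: $-63$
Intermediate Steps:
$M{\left(z,l \right)} = -3$
$U{\left(O,V \right)} = \frac{5}{3} + \frac{O}{3} + \frac{V \left(-4 + 2 V\right)}{3}$ ($U{\left(O,V \right)} = \frac{5}{3} + \frac{\left(2 V - 4\right) V + O}{3} = \frac{5}{3} + \frac{\left(-4 + 2 V\right) V + O}{3} = \frac{5}{3} + \frac{V \left(-4 + 2 V\right) + O}{3} = \frac{5}{3} + \frac{O + V \left(-4 + 2 V\right)}{3} = \frac{5}{3} + \left(\frac{O}{3} + \frac{V \left(-4 + 2 V\right)}{3}\right) = \frac{5}{3} + \frac{O}{3} + \frac{V \left(-4 + 2 V\right)}{3}$)
$9 U{\left(-3,-1 \right)} M{\left(-1,2 \right)} + 9 = 9 \left(\frac{5}{3} - - \frac{4}{3} + \frac{1}{3} \left(-3\right) + \frac{2 \left(-1\right)^{2}}{3}\right) \left(-3\right) + 9 = 9 \left(\frac{5}{3} + \frac{4}{3} - 1 + \frac{2}{3} \cdot 1\right) \left(-3\right) + 9 = 9 \left(\frac{5}{3} + \frac{4}{3} - 1 + \frac{2}{3}\right) \left(-3\right) + 9 = 9 \cdot \frac{8}{3} \left(-3\right) + 9 = 9 \left(-8\right) + 9 = -72 + 9 = -63$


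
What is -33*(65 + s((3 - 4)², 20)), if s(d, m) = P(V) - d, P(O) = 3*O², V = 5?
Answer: -4587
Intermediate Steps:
s(d, m) = 75 - d (s(d, m) = 3*5² - d = 3*25 - d = 75 - d)
-33*(65 + s((3 - 4)², 20)) = -33*(65 + (75 - (3 - 4)²)) = -33*(65 + (75 - 1*(-1)²)) = -33*(65 + (75 - 1*1)) = -33*(65 + (75 - 1)) = -33*(65 + 74) = -33*139 = -4587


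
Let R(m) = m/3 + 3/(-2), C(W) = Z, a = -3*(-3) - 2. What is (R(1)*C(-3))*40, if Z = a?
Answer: -980/3 ≈ -326.67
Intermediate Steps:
a = 7 (a = 9 - 2 = 7)
Z = 7
C(W) = 7
R(m) = -3/2 + m/3 (R(m) = m*(⅓) + 3*(-½) = m/3 - 3/2 = -3/2 + m/3)
(R(1)*C(-3))*40 = ((-3/2 + (⅓)*1)*7)*40 = ((-3/2 + ⅓)*7)*40 = -7/6*7*40 = -49/6*40 = -980/3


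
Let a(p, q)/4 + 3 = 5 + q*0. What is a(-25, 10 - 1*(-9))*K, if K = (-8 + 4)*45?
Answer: -1440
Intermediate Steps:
K = -180 (K = -4*45 = -180)
a(p, q) = 8 (a(p, q) = -12 + 4*(5 + q*0) = -12 + 4*(5 + 0) = -12 + 4*5 = -12 + 20 = 8)
a(-25, 10 - 1*(-9))*K = 8*(-180) = -1440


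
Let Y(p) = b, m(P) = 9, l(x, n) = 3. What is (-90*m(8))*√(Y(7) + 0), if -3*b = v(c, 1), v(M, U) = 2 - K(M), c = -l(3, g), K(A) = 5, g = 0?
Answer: -810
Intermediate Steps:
c = -3 (c = -1*3 = -3)
v(M, U) = -3 (v(M, U) = 2 - 1*5 = 2 - 5 = -3)
b = 1 (b = -⅓*(-3) = 1)
Y(p) = 1
(-90*m(8))*√(Y(7) + 0) = (-90*9)*√(1 + 0) = -810*√1 = -810*1 = -810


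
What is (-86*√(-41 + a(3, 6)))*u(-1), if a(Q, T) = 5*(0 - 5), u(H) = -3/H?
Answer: -258*I*√66 ≈ -2096.0*I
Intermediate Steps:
a(Q, T) = -25 (a(Q, T) = 5*(-5) = -25)
(-86*√(-41 + a(3, 6)))*u(-1) = (-86*√(-41 - 25))*(-3/(-1)) = (-86*I*√66)*(-3*(-1)) = -86*I*√66*3 = -258*I*√66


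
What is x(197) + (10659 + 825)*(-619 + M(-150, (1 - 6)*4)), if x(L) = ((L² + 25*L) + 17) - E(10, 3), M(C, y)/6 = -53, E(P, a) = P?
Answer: -10716767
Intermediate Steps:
M(C, y) = -318 (M(C, y) = 6*(-53) = -318)
x(L) = 7 + L² + 25*L (x(L) = ((L² + 25*L) + 17) - 1*10 = (17 + L² + 25*L) - 10 = 7 + L² + 25*L)
x(197) + (10659 + 825)*(-619 + M(-150, (1 - 6)*4)) = (7 + 197² + 25*197) + (10659 + 825)*(-619 - 318) = (7 + 38809 + 4925) + 11484*(-937) = 43741 - 10760508 = -10716767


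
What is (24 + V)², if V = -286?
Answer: 68644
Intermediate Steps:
(24 + V)² = (24 - 286)² = (-262)² = 68644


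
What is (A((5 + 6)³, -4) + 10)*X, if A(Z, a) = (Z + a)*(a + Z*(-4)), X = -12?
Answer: 84842952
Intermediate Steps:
A(Z, a) = (Z + a)*(a - 4*Z)
(A((5 + 6)³, -4) + 10)*X = (((-4)² - 4*(5 + 6)⁶ - 3*(5 + 6)³*(-4)) + 10)*(-12) = ((16 - 4*(11³)² - 3*11³*(-4)) + 10)*(-12) = ((16 - 4*1331² - 3*1331*(-4)) + 10)*(-12) = ((16 - 4*1771561 + 15972) + 10)*(-12) = ((16 - 7086244 + 15972) + 10)*(-12) = (-7070256 + 10)*(-12) = -7070246*(-12) = 84842952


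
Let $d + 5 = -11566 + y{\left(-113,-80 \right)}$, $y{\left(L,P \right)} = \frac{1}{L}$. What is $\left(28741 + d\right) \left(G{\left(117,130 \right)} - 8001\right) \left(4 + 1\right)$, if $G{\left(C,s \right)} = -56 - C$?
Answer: $- \frac{79296341830}{113} \approx -7.0174 \cdot 10^{8}$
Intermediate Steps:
$d = - \frac{1307524}{113}$ ($d = -5 - \left(11566 - \frac{1}{-113}\right) = -5 - \frac{1306959}{113} = - \frac{1307524}{113} \approx -11571.0$)
$\left(28741 + d\right) \left(G{\left(117,130 \right)} - 8001\right) \left(4 + 1\right) = \left(28741 - \frac{1307524}{113}\right) \left(\left(-56 - 117\right) - 8001\right) \left(4 + 1\right) = \frac{1940209 \left(\left(-56 - 117\right) - 8001\right)}{113} \cdot 5 = \frac{1940209 \left(-173 - 8001\right)}{113} \cdot 5 = \frac{1940209}{113} \left(-8174\right) 5 = \left(- \frac{15859268366}{113}\right) 5 = - \frac{79296341830}{113}$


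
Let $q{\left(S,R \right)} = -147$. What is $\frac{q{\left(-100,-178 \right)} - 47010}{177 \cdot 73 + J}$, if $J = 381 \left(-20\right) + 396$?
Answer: $- \frac{15719}{1899} \approx -8.2775$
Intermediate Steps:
$J = -7224$ ($J = -7620 + 396 = -7224$)
$\frac{q{\left(-100,-178 \right)} - 47010}{177 \cdot 73 + J} = \frac{-147 - 47010}{177 \cdot 73 - 7224} = - \frac{47157}{12921 - 7224} = - \frac{47157}{5697} = \left(-47157\right) \frac{1}{5697} = - \frac{15719}{1899}$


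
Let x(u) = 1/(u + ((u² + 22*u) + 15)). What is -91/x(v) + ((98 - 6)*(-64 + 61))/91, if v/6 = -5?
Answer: -1863501/91 ≈ -20478.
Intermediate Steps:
v = -30 (v = 6*(-5) = -30)
x(u) = 1/(15 + u² + 23*u) (x(u) = 1/(u + (15 + u² + 22*u)) = 1/(15 + u² + 23*u))
-91/x(v) + ((98 - 6)*(-64 + 61))/91 = -91/(1/(15 + (-30)² + 23*(-30))) + ((98 - 6)*(-64 + 61))/91 = -91/(1/(15 + 900 - 690)) + (92*(-3))*(1/91) = -91/(1/225) - 276*1/91 = -91/1/225 - 276/91 = -91*225 - 276/91 = -20475 - 276/91 = -1863501/91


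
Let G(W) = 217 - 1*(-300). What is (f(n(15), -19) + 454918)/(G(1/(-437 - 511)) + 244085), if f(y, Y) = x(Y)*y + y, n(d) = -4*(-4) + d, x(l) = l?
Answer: 227180/122301 ≈ 1.8575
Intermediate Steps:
n(d) = 16 + d
f(y, Y) = y + Y*y (f(y, Y) = Y*y + y = y + Y*y)
G(W) = 517 (G(W) = 217 + 300 = 517)
(f(n(15), -19) + 454918)/(G(1/(-437 - 511)) + 244085) = ((16 + 15)*(1 - 19) + 454918)/(517 + 244085) = (31*(-18) + 454918)/244602 = (-558 + 454918)*(1/244602) = 454360*(1/244602) = 227180/122301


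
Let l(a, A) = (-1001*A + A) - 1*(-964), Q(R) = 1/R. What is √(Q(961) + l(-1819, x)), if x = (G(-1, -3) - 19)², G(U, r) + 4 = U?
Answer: I*√552609595/31 ≈ 758.31*I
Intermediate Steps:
G(U, r) = -4 + U
x = 576 (x = ((-4 - 1) - 19)² = (-5 - 19)² = (-24)² = 576)
l(a, A) = 964 - 1000*A (l(a, A) = -1000*A + 964 = 964 - 1000*A)
√(Q(961) + l(-1819, x)) = √(1/961 + (964 - 1000*576)) = √(1/961 + (964 - 576000)) = √(1/961 - 575036) = √(-552609595/961) = I*√552609595/31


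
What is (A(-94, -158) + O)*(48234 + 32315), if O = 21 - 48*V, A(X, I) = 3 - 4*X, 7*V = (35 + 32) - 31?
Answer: 12335504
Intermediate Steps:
V = 36/7 (V = ((35 + 32) - 31)/7 = (67 - 31)/7 = (⅐)*36 = 36/7 ≈ 5.1429)
O = -1581/7 (O = 21 - 48*36/7 = 21 - 1728/7 = -1581/7 ≈ -225.86)
(A(-94, -158) + O)*(48234 + 32315) = ((3 - 4*(-94)) - 1581/7)*(48234 + 32315) = ((3 + 376) - 1581/7)*80549 = (379 - 1581/7)*80549 = (1072/7)*80549 = 12335504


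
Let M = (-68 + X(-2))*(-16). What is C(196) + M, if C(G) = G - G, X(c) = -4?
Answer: 1152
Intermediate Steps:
C(G) = 0
M = 1152 (M = (-68 - 4)*(-16) = -72*(-16) = 1152)
C(196) + M = 0 + 1152 = 1152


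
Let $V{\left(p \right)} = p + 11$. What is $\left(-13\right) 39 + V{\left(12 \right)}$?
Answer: $-484$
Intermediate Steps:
$V{\left(p \right)} = 11 + p$
$\left(-13\right) 39 + V{\left(12 \right)} = \left(-13\right) 39 + \left(11 + 12\right) = -507 + 23 = -484$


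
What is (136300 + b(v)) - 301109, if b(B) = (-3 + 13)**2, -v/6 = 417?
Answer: -164709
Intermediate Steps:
v = -2502 (v = -6*417 = -2502)
b(B) = 100 (b(B) = 10**2 = 100)
(136300 + b(v)) - 301109 = (136300 + 100) - 301109 = 136400 - 301109 = -164709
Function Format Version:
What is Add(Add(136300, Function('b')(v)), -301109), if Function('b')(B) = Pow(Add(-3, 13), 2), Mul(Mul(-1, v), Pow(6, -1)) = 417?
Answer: -164709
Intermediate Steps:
v = -2502 (v = Mul(-6, 417) = -2502)
Function('b')(B) = 100 (Function('b')(B) = Pow(10, 2) = 100)
Add(Add(136300, Function('b')(v)), -301109) = Add(Add(136300, 100), -301109) = Add(136400, -301109) = -164709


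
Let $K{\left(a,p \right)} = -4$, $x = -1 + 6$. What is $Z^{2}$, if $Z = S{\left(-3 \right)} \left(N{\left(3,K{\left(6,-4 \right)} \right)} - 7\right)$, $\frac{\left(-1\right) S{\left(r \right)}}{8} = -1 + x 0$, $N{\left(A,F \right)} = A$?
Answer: $1024$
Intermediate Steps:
$x = 5$
$S{\left(r \right)} = 8$ ($S{\left(r \right)} = - 8 \left(-1 + 5 \cdot 0\right) = - 8 \left(-1 + 0\right) = \left(-8\right) \left(-1\right) = 8$)
$Z = -32$ ($Z = 8 \left(3 - 7\right) = 8 \left(-4\right) = -32$)
$Z^{2} = \left(-32\right)^{2} = 1024$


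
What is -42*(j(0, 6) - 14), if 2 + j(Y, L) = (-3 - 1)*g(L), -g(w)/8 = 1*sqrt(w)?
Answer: 672 - 1344*sqrt(6) ≈ -2620.1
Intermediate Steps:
g(w) = -8*sqrt(w)
j(Y, L) = -2 + 32*sqrt(L) (j(Y, L) = -2 + (-3 - 1)*(-8*sqrt(L)) = -2 - (-32)*sqrt(L) = -2 + 32*sqrt(L))
-42*(j(0, 6) - 14) = -42*((-2 + 32*sqrt(6)) - 14) = -42*(-16 + 32*sqrt(6)) = 672 - 1344*sqrt(6)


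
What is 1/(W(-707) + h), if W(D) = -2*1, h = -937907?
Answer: -1/937909 ≈ -1.0662e-6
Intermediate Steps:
W(D) = -2
1/(W(-707) + h) = 1/(-2 - 937907) = 1/(-937909) = -1/937909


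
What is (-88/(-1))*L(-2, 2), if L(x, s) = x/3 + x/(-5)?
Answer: -352/15 ≈ -23.467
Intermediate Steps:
L(x, s) = 2*x/15 (L(x, s) = x*(⅓) + x*(-⅕) = x/3 - x/5 = 2*x/15)
(-88/(-1))*L(-2, 2) = (-88/(-1))*((2/15)*(-2)) = -88*(-1)*(-4/15) = -8*(-11)*(-4/15) = 88*(-4/15) = -352/15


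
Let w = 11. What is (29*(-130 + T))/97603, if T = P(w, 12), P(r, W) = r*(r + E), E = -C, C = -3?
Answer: 696/97603 ≈ 0.0071309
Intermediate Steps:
E = 3 (E = -1*(-3) = 3)
P(r, W) = r*(3 + r) (P(r, W) = r*(r + 3) = r*(3 + r))
T = 154 (T = 11*(3 + 11) = 11*14 = 154)
(29*(-130 + T))/97603 = (29*(-130 + 154))/97603 = (29*24)*(1/97603) = 696*(1/97603) = 696/97603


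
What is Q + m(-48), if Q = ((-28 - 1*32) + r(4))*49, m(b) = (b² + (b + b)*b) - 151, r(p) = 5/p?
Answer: 15529/4 ≈ 3882.3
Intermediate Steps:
m(b) = -151 + 3*b² (m(b) = (b² + (2*b)*b) - 151 = (b² + 2*b²) - 151 = 3*b² - 151 = -151 + 3*b²)
Q = -11515/4 (Q = ((-28 - 1*32) + 5/4)*49 = ((-28 - 32) + 5*(¼))*49 = (-60 + 5/4)*49 = -235/4*49 = -11515/4 ≈ -2878.8)
Q + m(-48) = -11515/4 + (-151 + 3*(-48)²) = -11515/4 + (-151 + 3*2304) = -11515/4 + (-151 + 6912) = -11515/4 + 6761 = 15529/4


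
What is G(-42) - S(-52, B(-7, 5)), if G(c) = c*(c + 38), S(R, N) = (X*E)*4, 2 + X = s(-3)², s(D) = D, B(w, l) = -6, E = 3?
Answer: 84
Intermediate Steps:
X = 7 (X = -2 + (-3)² = -2 + 9 = 7)
S(R, N) = 84 (S(R, N) = (7*3)*4 = 21*4 = 84)
G(c) = c*(38 + c)
G(-42) - S(-52, B(-7, 5)) = -42*(38 - 42) - 1*84 = -42*(-4) - 84 = 168 - 84 = 84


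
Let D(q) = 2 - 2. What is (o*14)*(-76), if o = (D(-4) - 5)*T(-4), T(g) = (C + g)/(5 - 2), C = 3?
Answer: -5320/3 ≈ -1773.3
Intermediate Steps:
T(g) = 1 + g/3 (T(g) = (3 + g)/(5 - 2) = (3 + g)/3 = (3 + g)*(⅓) = 1 + g/3)
D(q) = 0
o = 5/3 (o = (0 - 5)*(1 + (⅓)*(-4)) = -5*(1 - 4/3) = -5*(-⅓) = 5/3 ≈ 1.6667)
(o*14)*(-76) = ((5/3)*14)*(-76) = (70/3)*(-76) = -5320/3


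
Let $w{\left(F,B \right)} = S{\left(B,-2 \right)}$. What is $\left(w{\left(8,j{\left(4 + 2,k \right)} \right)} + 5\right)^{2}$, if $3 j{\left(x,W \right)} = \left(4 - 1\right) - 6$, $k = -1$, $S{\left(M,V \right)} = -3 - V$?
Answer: $16$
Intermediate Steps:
$j{\left(x,W \right)} = -1$ ($j{\left(x,W \right)} = \frac{\left(4 - 1\right) - 6}{3} = \frac{3 - 6}{3} = \frac{1}{3} \left(-3\right) = -1$)
$w{\left(F,B \right)} = -1$ ($w{\left(F,B \right)} = -3 - -2 = -3 + 2 = -1$)
$\left(w{\left(8,j{\left(4 + 2,k \right)} \right)} + 5\right)^{2} = \left(-1 + 5\right)^{2} = 4^{2} = 16$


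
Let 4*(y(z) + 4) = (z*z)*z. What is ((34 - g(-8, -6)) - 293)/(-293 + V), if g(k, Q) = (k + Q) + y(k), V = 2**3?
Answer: 113/285 ≈ 0.39649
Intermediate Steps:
V = 8
y(z) = -4 + z**3/4 (y(z) = -4 + ((z*z)*z)/4 = -4 + (z**2*z)/4 = -4 + z**3/4)
g(k, Q) = -4 + Q + k + k**3/4 (g(k, Q) = (k + Q) + (-4 + k**3/4) = (Q + k) + (-4 + k**3/4) = -4 + Q + k + k**3/4)
((34 - g(-8, -6)) - 293)/(-293 + V) = ((34 - (-4 - 6 - 8 + (1/4)*(-8)**3)) - 293)/(-293 + 8) = ((34 - (-4 - 6 - 8 + (1/4)*(-512))) - 293)/(-285) = ((34 - (-4 - 6 - 8 - 128)) - 293)*(-1/285) = ((34 - 1*(-146)) - 293)*(-1/285) = ((34 + 146) - 293)*(-1/285) = (180 - 293)*(-1/285) = -113*(-1/285) = 113/285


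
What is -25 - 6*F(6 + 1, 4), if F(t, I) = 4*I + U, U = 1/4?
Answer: -245/2 ≈ -122.50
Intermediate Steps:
U = 1/4 ≈ 0.25000
F(t, I) = 1/4 + 4*I (F(t, I) = 4*I + 1/4 = 1/4 + 4*I)
-25 - 6*F(6 + 1, 4) = -25 - 6*(1/4 + 4*4) = -25 - 6*(1/4 + 16) = -25 - 6*65/4 = -25 - 195/2 = -245/2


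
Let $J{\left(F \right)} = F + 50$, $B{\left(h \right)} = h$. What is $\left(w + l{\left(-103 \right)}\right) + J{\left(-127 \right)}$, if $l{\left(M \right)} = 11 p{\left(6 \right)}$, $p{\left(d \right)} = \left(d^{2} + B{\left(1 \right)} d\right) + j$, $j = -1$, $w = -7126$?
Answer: $-6752$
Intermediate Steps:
$J{\left(F \right)} = 50 + F$
$p{\left(d \right)} = -1 + d + d^{2}$ ($p{\left(d \right)} = \left(d^{2} + 1 d\right) - 1 = \left(d^{2} + d\right) - 1 = \left(d + d^{2}\right) - 1 = -1 + d + d^{2}$)
$l{\left(M \right)} = 451$ ($l{\left(M \right)} = 11 \left(-1 + 6 + 6^{2}\right) = 11 \left(-1 + 6 + 36\right) = 11 \cdot 41 = 451$)
$\left(w + l{\left(-103 \right)}\right) + J{\left(-127 \right)} = \left(-7126 + 451\right) + \left(50 - 127\right) = -6675 - 77 = -6752$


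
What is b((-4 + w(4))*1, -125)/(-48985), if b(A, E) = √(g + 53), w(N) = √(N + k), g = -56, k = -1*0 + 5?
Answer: -I*√3/48985 ≈ -3.5359e-5*I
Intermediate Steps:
k = 5 (k = 0 + 5 = 5)
w(N) = √(5 + N) (w(N) = √(N + 5) = √(5 + N))
b(A, E) = I*√3 (b(A, E) = √(-56 + 53) = √(-3) = I*√3)
b((-4 + w(4))*1, -125)/(-48985) = (I*√3)/(-48985) = (I*√3)*(-1/48985) = -I*√3/48985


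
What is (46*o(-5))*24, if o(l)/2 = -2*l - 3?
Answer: 15456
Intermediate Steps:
o(l) = -6 - 4*l (o(l) = 2*(-2*l - 3) = 2*(-3 - 2*l) = -6 - 4*l)
(46*o(-5))*24 = (46*(-6 - 4*(-5)))*24 = (46*(-6 + 20))*24 = (46*14)*24 = 644*24 = 15456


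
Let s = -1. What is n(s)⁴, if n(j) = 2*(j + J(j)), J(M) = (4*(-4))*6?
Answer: 1416468496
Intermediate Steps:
J(M) = -96 (J(M) = -16*6 = -96)
n(j) = -192 + 2*j (n(j) = 2*(j - 96) = 2*(-96 + j) = -192 + 2*j)
n(s)⁴ = (-192 + 2*(-1))⁴ = (-192 - 2)⁴ = (-194)⁴ = 1416468496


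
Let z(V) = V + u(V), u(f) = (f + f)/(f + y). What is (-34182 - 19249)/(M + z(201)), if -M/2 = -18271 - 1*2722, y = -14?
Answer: -1427371/1127053 ≈ -1.2665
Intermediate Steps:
u(f) = 2*f/(-14 + f) (u(f) = (f + f)/(f - 14) = (2*f)/(-14 + f) = 2*f/(-14 + f))
M = 41986 (M = -2*(-18271 - 1*2722) = -2*(-18271 - 2722) = -2*(-20993) = 41986)
z(V) = V + 2*V/(-14 + V)
(-34182 - 19249)/(M + z(201)) = (-34182 - 19249)/(41986 + 201*(-12 + 201)/(-14 + 201)) = -53431/(41986 + 201*189/187) = -53431/(41986 + 201*(1/187)*189) = -53431/(41986 + 37989/187) = -53431/7889371/187 = -53431*187/7889371 = -1427371/1127053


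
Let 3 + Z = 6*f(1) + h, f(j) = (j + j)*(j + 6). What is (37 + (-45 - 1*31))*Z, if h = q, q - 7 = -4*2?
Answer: -3120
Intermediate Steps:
q = -1 (q = 7 - 4*2 = 7 - 8 = -1)
h = -1
f(j) = 2*j*(6 + j) (f(j) = (2*j)*(6 + j) = 2*j*(6 + j))
Z = 80 (Z = -3 + (6*(2*1*(6 + 1)) - 1) = -3 + (6*(2*1*7) - 1) = -3 + (6*14 - 1) = -3 + (84 - 1) = -3 + 83 = 80)
(37 + (-45 - 1*31))*Z = (37 + (-45 - 1*31))*80 = (37 + (-45 - 31))*80 = (37 - 76)*80 = -39*80 = -3120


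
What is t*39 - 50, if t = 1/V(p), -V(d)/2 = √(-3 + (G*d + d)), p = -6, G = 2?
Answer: -50 + 13*I*√21/14 ≈ -50.0 + 4.2552*I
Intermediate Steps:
V(d) = -2*√(-3 + 3*d) (V(d) = -2*√(-3 + (2*d + d)) = -2*√(-3 + 3*d))
t = I*√21/42 (t = 1/(-2*√(-3 + 3*(-6))) = 1/(-2*√(-3 - 18)) = 1/(-2*I*√21) = I*√21/42 ≈ 0.10911*I)
t*39 - 50 = (I*√21/42)*39 - 50 = 13*I*√21/14 - 50 = -50 + 13*I*√21/14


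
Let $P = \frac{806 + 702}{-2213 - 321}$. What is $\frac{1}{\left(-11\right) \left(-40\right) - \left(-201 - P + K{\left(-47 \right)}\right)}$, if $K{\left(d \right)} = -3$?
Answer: $\frac{1267}{815194} \approx 0.0015542$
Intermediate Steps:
$P = - \frac{754}{1267}$ ($P = \frac{1508}{-2534} = 1508 \left(- \frac{1}{2534}\right) = - \frac{754}{1267} \approx -0.59511$)
$\frac{1}{\left(-11\right) \left(-40\right) - \left(-201 - P + K{\left(-47 \right)}\right)} = \frac{1}{\left(-11\right) \left(-40\right) - - \frac{257714}{1267}} = \frac{1}{440 - - \frac{257714}{1267}} = \frac{1}{440 + \left(- \frac{754}{1267} + 204\right)} = \frac{1}{440 + \frac{257714}{1267}} = \frac{1}{\frac{815194}{1267}} = \frac{1267}{815194}$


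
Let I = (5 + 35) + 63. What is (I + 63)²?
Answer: 27556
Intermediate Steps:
I = 103 (I = 40 + 63 = 103)
(I + 63)² = (103 + 63)² = 166² = 27556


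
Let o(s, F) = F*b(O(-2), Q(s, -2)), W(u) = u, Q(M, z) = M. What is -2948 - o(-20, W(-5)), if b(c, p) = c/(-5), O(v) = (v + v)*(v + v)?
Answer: -2964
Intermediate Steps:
O(v) = 4*v² (O(v) = (2*v)*(2*v) = 4*v²)
b(c, p) = -c/5 (b(c, p) = c*(-⅕) = -c/5)
o(s, F) = -16*F/5 (o(s, F) = F*(-4*(-2)²/5) = F*(-4*4/5) = F*(-⅕*16) = F*(-16/5) = -16*F/5)
-2948 - o(-20, W(-5)) = -2948 - (-16)*(-5)/5 = -2948 - 1*16 = -2948 - 16 = -2964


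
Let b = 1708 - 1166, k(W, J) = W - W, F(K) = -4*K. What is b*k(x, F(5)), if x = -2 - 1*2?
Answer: 0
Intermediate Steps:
x = -4 (x = -2 - 2 = -4)
k(W, J) = 0
b = 542
b*k(x, F(5)) = 542*0 = 0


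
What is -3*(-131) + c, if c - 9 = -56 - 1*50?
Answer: 296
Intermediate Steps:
c = -97 (c = 9 + (-56 - 1*50) = 9 + (-56 - 50) = 9 - 106 = -97)
-3*(-131) + c = -3*(-131) - 97 = 393 - 97 = 296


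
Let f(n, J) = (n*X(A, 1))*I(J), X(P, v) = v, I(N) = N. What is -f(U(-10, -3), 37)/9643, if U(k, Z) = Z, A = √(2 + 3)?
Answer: 111/9643 ≈ 0.011511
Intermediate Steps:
A = √5 ≈ 2.2361
f(n, J) = J*n (f(n, J) = (n*1)*J = n*J = J*n)
-f(U(-10, -3), 37)/9643 = -37*(-3)/9643 = -(-111)/9643 = -1*(-111/9643) = 111/9643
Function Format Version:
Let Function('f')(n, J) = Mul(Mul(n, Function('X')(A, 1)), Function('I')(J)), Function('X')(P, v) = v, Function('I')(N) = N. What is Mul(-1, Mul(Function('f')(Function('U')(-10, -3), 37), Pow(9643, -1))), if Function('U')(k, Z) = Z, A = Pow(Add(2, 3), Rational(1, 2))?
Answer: Rational(111, 9643) ≈ 0.011511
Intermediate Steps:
A = Pow(5, Rational(1, 2)) ≈ 2.2361
Function('f')(n, J) = Mul(J, n) (Function('f')(n, J) = Mul(Mul(n, 1), J) = Mul(n, J) = Mul(J, n))
Mul(-1, Mul(Function('f')(Function('U')(-10, -3), 37), Pow(9643, -1))) = Mul(-1, Mul(Mul(37, -3), Pow(9643, -1))) = Mul(-1, Mul(-111, Rational(1, 9643))) = Mul(-1, Rational(-111, 9643)) = Rational(111, 9643)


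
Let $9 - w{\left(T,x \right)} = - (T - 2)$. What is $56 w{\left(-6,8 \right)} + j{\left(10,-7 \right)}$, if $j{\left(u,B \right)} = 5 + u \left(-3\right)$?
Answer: $31$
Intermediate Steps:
$w{\left(T,x \right)} = 7 + T$ ($w{\left(T,x \right)} = 9 - - (T - 2) = 9 - - (-2 + T) = 9 - \left(2 - T\right) = 9 + \left(-2 + T\right) = 7 + T$)
$j{\left(u,B \right)} = 5 - 3 u$
$56 w{\left(-6,8 \right)} + j{\left(10,-7 \right)} = 56 \left(7 - 6\right) + \left(5 - 30\right) = 56 \cdot 1 + \left(5 - 30\right) = 56 - 25 = 31$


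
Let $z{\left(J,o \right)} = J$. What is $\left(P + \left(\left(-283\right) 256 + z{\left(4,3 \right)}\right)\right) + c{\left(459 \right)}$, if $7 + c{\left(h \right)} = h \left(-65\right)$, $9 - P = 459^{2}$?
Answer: $-312958$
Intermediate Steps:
$P = -210672$ ($P = 9 - 459^{2} = 9 - 210681 = -210672$)
$c{\left(h \right)} = -7 - 65 h$ ($c{\left(h \right)} = -7 + h \left(-65\right) = -7 - 65 h$)
$\left(P + \left(\left(-283\right) 256 + z{\left(4,3 \right)}\right)\right) + c{\left(459 \right)} = \left(-210672 + \left(\left(-283\right) 256 + 4\right)\right) - 29842 = \left(-210672 + \left(-72448 + 4\right)\right) - 29842 = \left(-210672 - 72444\right) - 29842 = -283116 - 29842 = -312958$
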